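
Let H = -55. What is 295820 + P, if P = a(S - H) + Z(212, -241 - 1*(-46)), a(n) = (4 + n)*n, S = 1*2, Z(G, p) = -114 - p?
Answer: 299378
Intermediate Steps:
S = 2
a(n) = n*(4 + n)
P = 3558 (P = (2 - 1*(-55))*(4 + (2 - 1*(-55))) + (-114 - (-241 - 1*(-46))) = (2 + 55)*(4 + (2 + 55)) + (-114 - (-241 + 46)) = 57*(4 + 57) + (-114 - 1*(-195)) = 57*61 + (-114 + 195) = 3477 + 81 = 3558)
295820 + P = 295820 + 3558 = 299378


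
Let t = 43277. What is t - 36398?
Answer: 6879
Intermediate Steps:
t - 36398 = 43277 - 36398 = 6879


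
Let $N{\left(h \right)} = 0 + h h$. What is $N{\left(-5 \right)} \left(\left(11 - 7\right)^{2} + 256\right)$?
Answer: $6800$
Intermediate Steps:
$N{\left(h \right)} = h^{2}$ ($N{\left(h \right)} = 0 + h^{2} = h^{2}$)
$N{\left(-5 \right)} \left(\left(11 - 7\right)^{2} + 256\right) = \left(-5\right)^{2} \left(\left(11 - 7\right)^{2} + 256\right) = 25 \left(4^{2} + 256\right) = 25 \left(16 + 256\right) = 25 \cdot 272 = 6800$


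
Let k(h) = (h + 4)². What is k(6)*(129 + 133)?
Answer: 26200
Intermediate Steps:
k(h) = (4 + h)²
k(6)*(129 + 133) = (4 + 6)²*(129 + 133) = 10²*262 = 100*262 = 26200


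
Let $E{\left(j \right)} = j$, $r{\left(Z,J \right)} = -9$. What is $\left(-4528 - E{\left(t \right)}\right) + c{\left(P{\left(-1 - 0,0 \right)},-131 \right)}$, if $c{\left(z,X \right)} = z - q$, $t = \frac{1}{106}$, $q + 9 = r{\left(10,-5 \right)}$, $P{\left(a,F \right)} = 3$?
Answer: $- \frac{477743}{106} \approx -4507.0$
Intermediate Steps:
$q = -18$ ($q = -9 - 9 = -18$)
$t = \frac{1}{106} \approx 0.009434$
$c{\left(z,X \right)} = 18 + z$ ($c{\left(z,X \right)} = z - -18 = z + 18 = 18 + z$)
$\left(-4528 - E{\left(t \right)}\right) + c{\left(P{\left(-1 - 0,0 \right)},-131 \right)} = \left(-4528 - \frac{1}{106}\right) + \left(18 + 3\right) = \left(-4528 - \frac{1}{106}\right) + 21 = - \frac{479969}{106} + 21 = - \frac{477743}{106}$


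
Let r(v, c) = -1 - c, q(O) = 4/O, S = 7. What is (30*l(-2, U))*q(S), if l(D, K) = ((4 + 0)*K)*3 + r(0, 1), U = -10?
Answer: -14640/7 ≈ -2091.4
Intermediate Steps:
l(D, K) = -2 + 12*K (l(D, K) = ((4 + 0)*K)*3 + (-1 - 1*1) = (4*K)*3 + (-1 - 1) = 12*K - 2 = -2 + 12*K)
(30*l(-2, U))*q(S) = (30*(-2 + 12*(-10)))*(4/7) = (30*(-2 - 120))*(4*(1/7)) = (30*(-122))*(4/7) = -3660*4/7 = -14640/7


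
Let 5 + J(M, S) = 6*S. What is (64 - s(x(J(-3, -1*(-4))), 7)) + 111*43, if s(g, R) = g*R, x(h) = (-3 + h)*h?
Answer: 2709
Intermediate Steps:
J(M, S) = -5 + 6*S
x(h) = h*(-3 + h)
s(g, R) = R*g
(64 - s(x(J(-3, -1*(-4))), 7)) + 111*43 = (64 - 7*(-5 + 6*(-1*(-4)))*(-3 + (-5 + 6*(-1*(-4))))) + 111*43 = (64 - 7*(-5 + 6*4)*(-3 + (-5 + 6*4))) + 4773 = (64 - 7*(-5 + 24)*(-3 + (-5 + 24))) + 4773 = (64 - 7*19*(-3 + 19)) + 4773 = (64 - 7*19*16) + 4773 = (64 - 7*304) + 4773 = (64 - 1*2128) + 4773 = (64 - 2128) + 4773 = -2064 + 4773 = 2709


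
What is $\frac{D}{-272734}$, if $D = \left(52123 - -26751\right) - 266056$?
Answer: $\frac{93591}{136367} \approx 0.68632$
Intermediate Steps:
$D = -187182$ ($D = \left(52123 + \left(-34759 + 61510\right)\right) - 266056 = \left(52123 + 26751\right) - 266056 = 78874 - 266056 = -187182$)
$\frac{D}{-272734} = - \frac{187182}{-272734} = \left(-187182\right) \left(- \frac{1}{272734}\right) = \frac{93591}{136367}$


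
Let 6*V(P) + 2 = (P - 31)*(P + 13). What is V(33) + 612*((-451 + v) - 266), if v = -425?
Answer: -698889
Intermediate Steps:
V(P) = -1/3 + (-31 + P)*(13 + P)/6 (V(P) = -1/3 + ((P - 31)*(P + 13))/6 = -1/3 + ((-31 + P)*(13 + P))/6 = -1/3 + (-31 + P)*(13 + P)/6)
V(33) + 612*((-451 + v) - 266) = (-135/2 - 3*33 + (1/6)*33**2) + 612*((-451 - 425) - 266) = (-135/2 - 99 + (1/6)*1089) + 612*(-876 - 266) = (-135/2 - 99 + 363/2) + 612*(-1142) = 15 - 698904 = -698889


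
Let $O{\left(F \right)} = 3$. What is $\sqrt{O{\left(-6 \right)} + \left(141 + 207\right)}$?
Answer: $3 \sqrt{39} \approx 18.735$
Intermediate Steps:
$\sqrt{O{\left(-6 \right)} + \left(141 + 207\right)} = \sqrt{3 + \left(141 + 207\right)} = \sqrt{3 + 348} = \sqrt{351} = 3 \sqrt{39}$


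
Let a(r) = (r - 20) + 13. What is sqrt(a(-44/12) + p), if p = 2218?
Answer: sqrt(19866)/3 ≈ 46.982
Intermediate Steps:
a(r) = -7 + r (a(r) = (-20 + r) + 13 = -7 + r)
sqrt(a(-44/12) + p) = sqrt((-7 - 44/12) + 2218) = sqrt((-7 - 44*1/12) + 2218) = sqrt((-7 - 11/3) + 2218) = sqrt(-32/3 + 2218) = sqrt(6622/3) = sqrt(19866)/3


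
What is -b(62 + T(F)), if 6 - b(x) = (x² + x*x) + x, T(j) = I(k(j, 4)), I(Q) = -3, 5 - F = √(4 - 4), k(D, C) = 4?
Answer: 7015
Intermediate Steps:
F = 5 (F = 5 - √(4 - 4) = 5 - √0 = 5 - 1*0 = 5 + 0 = 5)
T(j) = -3
b(x) = 6 - x - 2*x² (b(x) = 6 - ((x² + x*x) + x) = 6 - ((x² + x²) + x) = 6 - (2*x² + x) = 6 - (x + 2*x²) = 6 + (-x - 2*x²) = 6 - x - 2*x²)
-b(62 + T(F)) = -(6 - (62 - 3) - 2*(62 - 3)²) = -(6 - 1*59 - 2*59²) = -(6 - 59 - 2*3481) = -(6 - 59 - 6962) = -1*(-7015) = 7015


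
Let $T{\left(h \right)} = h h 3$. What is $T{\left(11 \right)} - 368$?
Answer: $-5$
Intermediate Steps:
$T{\left(h \right)} = 3 h^{2}$ ($T{\left(h \right)} = h^{2} \cdot 3 = 3 h^{2}$)
$T{\left(11 \right)} - 368 = 3 \cdot 11^{2} - 368 = 3 \cdot 121 - 368 = 363 - 368 = -5$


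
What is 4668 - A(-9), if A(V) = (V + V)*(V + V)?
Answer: 4344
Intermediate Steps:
A(V) = 4*V**2 (A(V) = (2*V)*(2*V) = 4*V**2)
4668 - A(-9) = 4668 - 4*(-9)**2 = 4668 - 4*81 = 4668 - 1*324 = 4668 - 324 = 4344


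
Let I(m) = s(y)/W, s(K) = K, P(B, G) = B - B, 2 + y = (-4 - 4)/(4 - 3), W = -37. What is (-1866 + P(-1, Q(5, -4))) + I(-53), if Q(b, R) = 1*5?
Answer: -69032/37 ≈ -1865.7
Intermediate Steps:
Q(b, R) = 5
y = -10 (y = -2 + (-4 - 4)/(4 - 3) = -2 - 8/1 = -2 - 8*1 = -2 - 8 = -10)
P(B, G) = 0
I(m) = 10/37 (I(m) = -10/(-37) = -10*(-1/37) = 10/37)
(-1866 + P(-1, Q(5, -4))) + I(-53) = (-1866 + 0) + 10/37 = -1866 + 10/37 = -69032/37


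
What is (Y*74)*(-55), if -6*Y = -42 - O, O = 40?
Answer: -166870/3 ≈ -55623.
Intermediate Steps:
Y = 41/3 (Y = -(-42 - 1*40)/6 = -(-42 - 40)/6 = -1/6*(-82) = 41/3 ≈ 13.667)
(Y*74)*(-55) = ((41/3)*74)*(-55) = (3034/3)*(-55) = -166870/3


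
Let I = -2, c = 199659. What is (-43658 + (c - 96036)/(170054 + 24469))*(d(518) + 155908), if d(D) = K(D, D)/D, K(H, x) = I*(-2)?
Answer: -114307947696187638/16793819 ≈ -6.8066e+9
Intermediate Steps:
K(H, x) = 4 (K(H, x) = -2*(-2) = 4)
d(D) = 4/D
(-43658 + (c - 96036)/(170054 + 24469))*(d(518) + 155908) = (-43658 + (199659 - 96036)/(170054 + 24469))*(4/518 + 155908) = (-43658 + 103623/194523)*(4*(1/518) + 155908) = (-43658 + 103623*(1/194523))*(2/259 + 155908) = (-43658 + 34541/64841)*(40380174/259) = -2830793837/64841*40380174/259 = -114307947696187638/16793819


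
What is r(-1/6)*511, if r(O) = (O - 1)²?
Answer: 25039/36 ≈ 695.53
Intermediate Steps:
r(O) = (-1 + O)²
r(-1/6)*511 = (-1 - 1/6)²*511 = (-1 - 1*⅙)²*511 = (-1 - ⅙)²*511 = (-7/6)²*511 = (49/36)*511 = 25039/36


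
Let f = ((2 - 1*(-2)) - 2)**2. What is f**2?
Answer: 16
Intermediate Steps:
f = 4 (f = ((2 + 2) - 2)**2 = (4 - 2)**2 = 2**2 = 4)
f**2 = 4**2 = 16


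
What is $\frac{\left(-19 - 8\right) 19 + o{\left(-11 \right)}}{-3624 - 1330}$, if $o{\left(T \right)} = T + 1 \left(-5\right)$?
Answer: $\frac{529}{4954} \approx 0.10678$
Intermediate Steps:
$o{\left(T \right)} = -5 + T$ ($o{\left(T \right)} = T - 5 = -5 + T$)
$\frac{\left(-19 - 8\right) 19 + o{\left(-11 \right)}}{-3624 - 1330} = \frac{\left(-19 - 8\right) 19 - 16}{-3624 - 1330} = \frac{\left(-27\right) 19 - 16}{-4954} = \left(-513 - 16\right) \left(- \frac{1}{4954}\right) = \left(-529\right) \left(- \frac{1}{4954}\right) = \frac{529}{4954}$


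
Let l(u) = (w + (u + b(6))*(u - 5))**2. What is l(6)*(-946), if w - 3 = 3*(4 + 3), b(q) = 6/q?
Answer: -909106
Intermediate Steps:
w = 24 (w = 3 + 3*(4 + 3) = 3 + 3*7 = 3 + 21 = 24)
l(u) = (24 + (1 + u)*(-5 + u))**2 (l(u) = (24 + (u + 6/6)*(u - 5))**2 = (24 + (u + 6*(1/6))*(-5 + u))**2 = (24 + (u + 1)*(-5 + u))**2 = (24 + (1 + u)*(-5 + u))**2)
l(6)*(-946) = (19 + 6**2 - 4*6)**2*(-946) = (19 + 36 - 24)**2*(-946) = 31**2*(-946) = 961*(-946) = -909106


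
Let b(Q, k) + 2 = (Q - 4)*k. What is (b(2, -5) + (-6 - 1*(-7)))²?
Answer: 81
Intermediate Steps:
b(Q, k) = -2 + k*(-4 + Q) (b(Q, k) = -2 + (Q - 4)*k = -2 + (-4 + Q)*k = -2 + k*(-4 + Q))
(b(2, -5) + (-6 - 1*(-7)))² = ((-2 - 4*(-5) + 2*(-5)) + (-6 - 1*(-7)))² = ((-2 + 20 - 10) + (-6 + 7))² = (8 + 1)² = 9² = 81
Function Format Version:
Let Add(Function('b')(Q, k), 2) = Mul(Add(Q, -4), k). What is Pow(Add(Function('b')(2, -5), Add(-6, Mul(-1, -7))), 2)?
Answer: 81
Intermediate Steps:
Function('b')(Q, k) = Add(-2, Mul(k, Add(-4, Q))) (Function('b')(Q, k) = Add(-2, Mul(Add(Q, -4), k)) = Add(-2, Mul(Add(-4, Q), k)) = Add(-2, Mul(k, Add(-4, Q))))
Pow(Add(Function('b')(2, -5), Add(-6, Mul(-1, -7))), 2) = Pow(Add(Add(-2, Mul(-4, -5), Mul(2, -5)), Add(-6, Mul(-1, -7))), 2) = Pow(Add(Add(-2, 20, -10), Add(-6, 7)), 2) = Pow(Add(8, 1), 2) = Pow(9, 2) = 81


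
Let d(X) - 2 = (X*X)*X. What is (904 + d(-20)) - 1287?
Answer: -8381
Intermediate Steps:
d(X) = 2 + X³ (d(X) = 2 + (X*X)*X = 2 + X²*X = 2 + X³)
(904 + d(-20)) - 1287 = (904 + (2 + (-20)³)) - 1287 = (904 + (2 - 8000)) - 1287 = (904 - 7998) - 1287 = -7094 - 1287 = -8381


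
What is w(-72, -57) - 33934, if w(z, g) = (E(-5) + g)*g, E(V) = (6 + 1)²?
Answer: -33478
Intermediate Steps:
E(V) = 49 (E(V) = 7² = 49)
w(z, g) = g*(49 + g) (w(z, g) = (49 + g)*g = g*(49 + g))
w(-72, -57) - 33934 = -57*(49 - 57) - 33934 = -57*(-8) - 33934 = 456 - 33934 = -33478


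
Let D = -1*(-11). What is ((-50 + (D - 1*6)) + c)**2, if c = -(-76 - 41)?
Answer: 5184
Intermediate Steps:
c = 117 (c = -1*(-117) = 117)
D = 11
((-50 + (D - 1*6)) + c)**2 = ((-50 + (11 - 1*6)) + 117)**2 = ((-50 + (11 - 6)) + 117)**2 = ((-50 + 5) + 117)**2 = (-45 + 117)**2 = 72**2 = 5184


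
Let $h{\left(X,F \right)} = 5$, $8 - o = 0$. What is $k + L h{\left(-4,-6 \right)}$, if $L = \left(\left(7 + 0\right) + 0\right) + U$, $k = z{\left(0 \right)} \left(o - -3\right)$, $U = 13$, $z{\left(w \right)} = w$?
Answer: $100$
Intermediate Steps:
$o = 8$ ($o = 8 - 0 = 8 + 0 = 8$)
$k = 0$ ($k = 0 \left(8 - -3\right) = 0 \left(8 + 3\right) = 0 \cdot 11 = 0$)
$L = 20$ ($L = \left(\left(7 + 0\right) + 0\right) + 13 = \left(7 + 0\right) + 13 = 7 + 13 = 20$)
$k + L h{\left(-4,-6 \right)} = 0 + 20 \cdot 5 = 0 + 100 = 100$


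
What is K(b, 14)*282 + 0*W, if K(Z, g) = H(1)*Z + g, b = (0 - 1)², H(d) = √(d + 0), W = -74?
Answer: 4230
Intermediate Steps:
H(d) = √d
b = 1 (b = (-1)² = 1)
K(Z, g) = Z + g (K(Z, g) = √1*Z + g = 1*Z + g = Z + g)
K(b, 14)*282 + 0*W = (1 + 14)*282 + 0*(-74) = 15*282 + 0 = 4230 + 0 = 4230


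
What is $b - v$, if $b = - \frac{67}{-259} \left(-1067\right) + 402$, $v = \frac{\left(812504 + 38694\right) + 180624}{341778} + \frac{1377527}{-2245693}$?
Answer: $\frac{12282741156768053}{99394935848943} \approx 123.58$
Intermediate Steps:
$v = \frac{923173509820}{383764231077}$ ($v = \left(851198 + 180624\right) \frac{1}{341778} + 1377527 \left(- \frac{1}{2245693}\right) = 1031822 \cdot \frac{1}{341778} - \frac{1377527}{2245693} = \frac{515911}{170889} - \frac{1377527}{2245693} = \frac{923173509820}{383764231077} \approx 2.4056$)
$b = \frac{32629}{259}$ ($b = \left(-67\right) \left(- \frac{1}{259}\right) \left(-1067\right) + 402 = \frac{67}{259} \left(-1067\right) + 402 = - \frac{71489}{259} + 402 = \frac{32629}{259} \approx 125.98$)
$b - v = \frac{32629}{259} - \frac{923173509820}{383764231077} = \frac{12282741156768053}{99394935848943}$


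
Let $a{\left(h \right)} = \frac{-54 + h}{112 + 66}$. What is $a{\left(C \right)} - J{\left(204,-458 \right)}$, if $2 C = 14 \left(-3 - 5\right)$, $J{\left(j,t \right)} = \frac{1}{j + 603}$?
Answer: $- \frac{44474}{71823} \approx -0.61922$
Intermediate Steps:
$J{\left(j,t \right)} = \frac{1}{603 + j}$
$C = -56$ ($C = \frac{14 \left(-3 - 5\right)}{2} = \frac{14 \left(-8\right)}{2} = \frac{1}{2} \left(-112\right) = -56$)
$a{\left(h \right)} = - \frac{27}{89} + \frac{h}{178}$ ($a{\left(h \right)} = \frac{-54 + h}{178} = \left(-54 + h\right) \frac{1}{178} = - \frac{27}{89} + \frac{h}{178}$)
$a{\left(C \right)} - J{\left(204,-458 \right)} = \left(- \frac{27}{89} + \frac{1}{178} \left(-56\right)\right) - \frac{1}{603 + 204} = \left(- \frac{27}{89} - \frac{28}{89}\right) - \frac{1}{807} = - \frac{55}{89} - \frac{1}{807} = - \frac{44474}{71823}$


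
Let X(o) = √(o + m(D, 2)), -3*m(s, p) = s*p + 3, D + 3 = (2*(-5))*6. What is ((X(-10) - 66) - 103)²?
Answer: (169 - √31)² ≈ 26710.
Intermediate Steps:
D = -63 (D = -3 + (2*(-5))*6 = -3 - 10*6 = -3 - 60 = -63)
m(s, p) = -1 - p*s/3 (m(s, p) = -(s*p + 3)/3 = -(p*s + 3)/3 = -(3 + p*s)/3 = -1 - p*s/3)
X(o) = √(41 + o) (X(o) = √(o + (-1 - ⅓*2*(-63))) = √(o + (-1 + 42)) = √(o + 41) = √(41 + o))
((X(-10) - 66) - 103)² = ((√(41 - 10) - 66) - 103)² = ((√31 - 66) - 103)² = ((-66 + √31) - 103)² = (-169 + √31)²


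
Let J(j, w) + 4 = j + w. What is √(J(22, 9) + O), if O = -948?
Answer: I*√921 ≈ 30.348*I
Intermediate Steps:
J(j, w) = -4 + j + w (J(j, w) = -4 + (j + w) = -4 + j + w)
√(J(22, 9) + O) = √((-4 + 22 + 9) - 948) = √(27 - 948) = √(-921) = I*√921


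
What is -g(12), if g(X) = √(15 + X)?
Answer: -3*√3 ≈ -5.1962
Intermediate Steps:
-g(12) = -√(15 + 12) = -√27 = -3*√3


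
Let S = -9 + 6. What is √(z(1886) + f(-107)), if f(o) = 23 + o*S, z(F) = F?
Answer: √2230 ≈ 47.223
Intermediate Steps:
S = -3
f(o) = 23 - 3*o (f(o) = 23 + o*(-3) = 23 - 3*o)
√(z(1886) + f(-107)) = √(1886 + (23 - 3*(-107))) = √(1886 + (23 + 321)) = √(1886 + 344) = √2230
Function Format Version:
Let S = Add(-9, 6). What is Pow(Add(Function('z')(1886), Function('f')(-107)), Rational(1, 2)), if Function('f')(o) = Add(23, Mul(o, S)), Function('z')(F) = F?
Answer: Pow(2230, Rational(1, 2)) ≈ 47.223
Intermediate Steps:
S = -3
Function('f')(o) = Add(23, Mul(-3, o)) (Function('f')(o) = Add(23, Mul(o, -3)) = Add(23, Mul(-3, o)))
Pow(Add(Function('z')(1886), Function('f')(-107)), Rational(1, 2)) = Pow(Add(1886, Add(23, Mul(-3, -107))), Rational(1, 2)) = Pow(Add(1886, Add(23, 321)), Rational(1, 2)) = Pow(Add(1886, 344), Rational(1, 2)) = Pow(2230, Rational(1, 2))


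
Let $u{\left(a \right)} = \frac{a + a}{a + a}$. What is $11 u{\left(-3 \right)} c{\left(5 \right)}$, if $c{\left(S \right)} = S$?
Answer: $55$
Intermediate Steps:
$u{\left(a \right)} = 1$ ($u{\left(a \right)} = \frac{2 a}{2 a} = 2 a \frac{1}{2 a} = 1$)
$11 u{\left(-3 \right)} c{\left(5 \right)} = 11 \cdot 1 \cdot 5 = 11 \cdot 5 = 55$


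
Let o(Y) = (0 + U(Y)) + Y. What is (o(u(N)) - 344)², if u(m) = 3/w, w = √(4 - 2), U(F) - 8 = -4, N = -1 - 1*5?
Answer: 231209/2 - 1020*√2 ≈ 1.1416e+5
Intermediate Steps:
N = -6 (N = -1 - 5 = -6)
U(F) = 4 (U(F) = 8 - 4 = 4)
w = √2 ≈ 1.4142
u(m) = 3*√2/2 (u(m) = 3/(√2) = 3*(√2/2) = 3*√2/2)
o(Y) = 4 + Y (o(Y) = (0 + 4) + Y = 4 + Y)
(o(u(N)) - 344)² = ((4 + 3*√2/2) - 344)² = (-340 + 3*√2/2)²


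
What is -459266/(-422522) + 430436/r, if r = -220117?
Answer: -40388212735/46502137537 ≈ -0.86852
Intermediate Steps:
-459266/(-422522) + 430436/r = -459266/(-422522) + 430436/(-220117) = -459266*(-1/422522) + 430436*(-1/220117) = 229633/211261 - 430436/220117 = -40388212735/46502137537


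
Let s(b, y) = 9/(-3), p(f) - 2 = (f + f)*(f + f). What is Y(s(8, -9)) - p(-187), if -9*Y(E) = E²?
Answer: -139879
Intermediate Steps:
p(f) = 2 + 4*f² (p(f) = 2 + (f + f)*(f + f) = 2 + (2*f)*(2*f) = 2 + 4*f²)
s(b, y) = -3 (s(b, y) = 9*(-⅓) = -3)
Y(E) = -E²/9
Y(s(8, -9)) - p(-187) = -⅑*(-3)² - (2 + 4*(-187)²) = -⅑*9 - (2 + 4*34969) = -1 - (2 + 139876) = -1 - 1*139878 = -1 - 139878 = -139879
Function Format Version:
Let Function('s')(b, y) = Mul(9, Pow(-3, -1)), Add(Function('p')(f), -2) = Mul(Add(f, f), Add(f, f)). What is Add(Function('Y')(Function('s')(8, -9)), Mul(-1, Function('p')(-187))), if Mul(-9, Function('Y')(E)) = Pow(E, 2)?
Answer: -139879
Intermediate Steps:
Function('p')(f) = Add(2, Mul(4, Pow(f, 2))) (Function('p')(f) = Add(2, Mul(Add(f, f), Add(f, f))) = Add(2, Mul(Mul(2, f), Mul(2, f))) = Add(2, Mul(4, Pow(f, 2))))
Function('s')(b, y) = -3 (Function('s')(b, y) = Mul(9, Rational(-1, 3)) = -3)
Function('Y')(E) = Mul(Rational(-1, 9), Pow(E, 2))
Add(Function('Y')(Function('s')(8, -9)), Mul(-1, Function('p')(-187))) = Add(Mul(Rational(-1, 9), Pow(-3, 2)), Mul(-1, Add(2, Mul(4, Pow(-187, 2))))) = Add(Mul(Rational(-1, 9), 9), Mul(-1, Add(2, Mul(4, 34969)))) = Add(-1, Mul(-1, Add(2, 139876))) = Add(-1, Mul(-1, 139878)) = Add(-1, -139878) = -139879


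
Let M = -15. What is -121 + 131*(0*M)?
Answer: -121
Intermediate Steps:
-121 + 131*(0*M) = -121 + 131*(0*(-15)) = -121 + 131*0 = -121 + 0 = -121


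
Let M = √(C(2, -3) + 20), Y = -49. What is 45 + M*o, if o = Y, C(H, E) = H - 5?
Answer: 45 - 49*√17 ≈ -157.03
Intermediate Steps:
C(H, E) = -5 + H
o = -49
M = √17 (M = √((-5 + 2) + 20) = √(-3 + 20) = √17 ≈ 4.1231)
45 + M*o = 45 + √17*(-49) = 45 - 49*√17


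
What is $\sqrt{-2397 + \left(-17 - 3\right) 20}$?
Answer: $i \sqrt{2797} \approx 52.887 i$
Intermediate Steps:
$\sqrt{-2397 + \left(-17 - 3\right) 20} = \sqrt{-2397 - 400} = \sqrt{-2797} = i \sqrt{2797}$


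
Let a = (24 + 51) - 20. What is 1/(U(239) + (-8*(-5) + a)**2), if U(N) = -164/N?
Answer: 239/2156811 ≈ 0.00011081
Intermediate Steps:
a = 55 (a = 75 - 20 = 55)
1/(U(239) + (-8*(-5) + a)**2) = 1/(-164/239 + (-8*(-5) + 55)**2) = 1/(-164*1/239 + (40 + 55)**2) = 1/(-164/239 + 95**2) = 1/(-164/239 + 9025) = 1/(2156811/239) = 239/2156811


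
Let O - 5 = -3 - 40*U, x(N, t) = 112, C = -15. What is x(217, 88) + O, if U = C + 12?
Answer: 234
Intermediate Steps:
U = -3 (U = -15 + 12 = -3)
O = 122 (O = 5 + (-3 - 40*(-3)) = 5 + (-3 + 120) = 5 + 117 = 122)
x(217, 88) + O = 112 + 122 = 234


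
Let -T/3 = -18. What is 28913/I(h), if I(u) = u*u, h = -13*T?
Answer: 28913/492804 ≈ 0.058670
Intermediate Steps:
T = 54 (T = -3*(-18) = 54)
h = -702 (h = -13*54 = -702)
I(u) = u²
28913/I(h) = 28913/((-702)²) = 28913/492804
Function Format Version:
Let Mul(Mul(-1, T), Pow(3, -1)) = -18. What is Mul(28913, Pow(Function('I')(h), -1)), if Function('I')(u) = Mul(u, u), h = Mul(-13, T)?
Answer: Rational(28913, 492804) ≈ 0.058670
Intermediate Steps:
T = 54 (T = Mul(-3, -18) = 54)
h = -702 (h = Mul(-13, 54) = -702)
Function('I')(u) = Pow(u, 2)
Mul(28913, Pow(Function('I')(h), -1)) = Mul(28913, Pow(Pow(-702, 2), -1)) = Mul(28913, Pow(492804, -1)) = Mul(28913, Rational(1, 492804)) = Rational(28913, 492804)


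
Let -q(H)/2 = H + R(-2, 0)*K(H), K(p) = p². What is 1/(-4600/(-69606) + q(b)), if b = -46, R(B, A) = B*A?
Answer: 34803/3204176 ≈ 0.010862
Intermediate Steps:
R(B, A) = A*B
q(H) = -2*H (q(H) = -2*(H + (0*(-2))*H²) = -2*(H + 0*H²) = -2*(H + 0) = -2*H)
1/(-4600/(-69606) + q(b)) = 1/(-4600/(-69606) - 2*(-46)) = 1/(-4600*(-1/69606) + 92) = 1/(2300/34803 + 92) = 1/(3204176/34803) = 34803/3204176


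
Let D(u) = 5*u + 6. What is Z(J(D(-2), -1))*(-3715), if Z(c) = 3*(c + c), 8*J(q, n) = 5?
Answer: -55725/4 ≈ -13931.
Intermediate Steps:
D(u) = 6 + 5*u
J(q, n) = 5/8 (J(q, n) = (1/8)*5 = 5/8)
Z(c) = 6*c (Z(c) = 3*(2*c) = 6*c)
Z(J(D(-2), -1))*(-3715) = (6*(5/8))*(-3715) = (15/4)*(-3715) = -55725/4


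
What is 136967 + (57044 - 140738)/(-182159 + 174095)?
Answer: 184097597/1344 ≈ 1.3698e+5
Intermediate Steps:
136967 + (57044 - 140738)/(-182159 + 174095) = 136967 - 83694/(-8064) = 136967 - 83694*(-1/8064) = 136967 + 13949/1344 = 184097597/1344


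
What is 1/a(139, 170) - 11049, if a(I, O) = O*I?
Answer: -261087869/23630 ≈ -11049.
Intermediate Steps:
a(I, O) = I*O
1/a(139, 170) - 11049 = 1/(139*170) - 11049 = 1/23630 - 11049 = -261087869/23630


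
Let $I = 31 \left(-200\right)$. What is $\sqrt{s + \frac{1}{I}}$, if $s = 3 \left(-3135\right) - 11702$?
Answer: $\frac{i \sqrt{8113530862}}{620} \approx 145.28 i$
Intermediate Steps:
$s = -21107$ ($s = -9405 - 11702 = -21107$)
$I = -6200$
$\sqrt{s + \frac{1}{I}} = \sqrt{-21107 + \frac{1}{-6200}} = \sqrt{-21107 - \frac{1}{6200}} = \sqrt{- \frac{130863401}{6200}} = \frac{i \sqrt{8113530862}}{620}$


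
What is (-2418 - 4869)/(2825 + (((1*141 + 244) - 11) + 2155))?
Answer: -7287/5354 ≈ -1.3610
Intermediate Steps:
(-2418 - 4869)/(2825 + (((1*141 + 244) - 11) + 2155)) = -7287/(2825 + (((141 + 244) - 11) + 2155)) = -7287/(2825 + ((385 - 11) + 2155)) = -7287/(2825 + (374 + 2155)) = -7287/(2825 + 2529) = -7287/5354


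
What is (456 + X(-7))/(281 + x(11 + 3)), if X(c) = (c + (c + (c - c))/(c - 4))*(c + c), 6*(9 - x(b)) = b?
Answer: 17988/9493 ≈ 1.8949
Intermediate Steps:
x(b) = 9 - b/6
X(c) = 2*c*(c + c/(-4 + c)) (X(c) = (c + (c + 0)/(-4 + c))*(2*c) = (c + c/(-4 + c))*(2*c) = 2*c*(c + c/(-4 + c)))
(456 + X(-7))/(281 + x(11 + 3)) = (456 + 2*(-7)²*(-3 - 7)/(-4 - 7))/(281 + (9 - (11 + 3)/6)) = (456 + 2*49*(-10)/(-11))/(281 + (9 - ⅙*14)) = (456 + 2*49*(-1/11)*(-10))/(281 + (9 - 7/3)) = (456 + 980/11)/(281 + 20/3) = 5996/(11*(863/3)) = (5996/11)*(3/863) = 17988/9493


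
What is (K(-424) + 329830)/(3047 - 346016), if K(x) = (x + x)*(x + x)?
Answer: -1048934/342969 ≈ -3.0584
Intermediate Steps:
K(x) = 4*x² (K(x) = (2*x)*(2*x) = 4*x²)
(K(-424) + 329830)/(3047 - 346016) = (4*(-424)² + 329830)/(3047 - 346016) = (4*179776 + 329830)/(-342969) = (719104 + 329830)*(-1/342969) = 1048934*(-1/342969) = -1048934/342969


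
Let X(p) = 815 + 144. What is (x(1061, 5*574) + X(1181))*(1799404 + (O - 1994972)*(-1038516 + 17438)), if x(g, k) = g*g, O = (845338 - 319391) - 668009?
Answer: 2458506122052454080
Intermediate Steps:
O = -142062 (O = 525947 - 668009 = -142062)
X(p) = 959
x(g, k) = g**2
(x(1061, 5*574) + X(1181))*(1799404 + (O - 1994972)*(-1038516 + 17438)) = (1061**2 + 959)*(1799404 + (-142062 - 1994972)*(-1038516 + 17438)) = (1125721 + 959)*(1799404 - 2137034*(-1021078)) = 1126680*(1799404 + 2182078402652) = 1126680*2182080202056 = 2458506122052454080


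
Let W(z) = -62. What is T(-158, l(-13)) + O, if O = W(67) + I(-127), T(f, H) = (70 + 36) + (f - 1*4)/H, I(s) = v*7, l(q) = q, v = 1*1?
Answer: 825/13 ≈ 63.462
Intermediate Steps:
v = 1
I(s) = 7 (I(s) = 1*7 = 7)
T(f, H) = 106 + (-4 + f)/H (T(f, H) = 106 + (f - 4)/H = 106 + (-4 + f)/H)
O = -55 (O = -62 + 7 = -55)
T(-158, l(-13)) + O = (-4 - 158 + 106*(-13))/(-13) - 55 = -(-4 - 158 - 1378)/13 - 55 = -1/13*(-1540) - 55 = 1540/13 - 55 = 825/13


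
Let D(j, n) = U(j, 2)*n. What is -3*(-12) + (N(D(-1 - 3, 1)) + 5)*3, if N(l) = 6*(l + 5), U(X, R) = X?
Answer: 69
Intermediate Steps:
D(j, n) = j*n
N(l) = 30 + 6*l (N(l) = 6*(5 + l) = 30 + 6*l)
-3*(-12) + (N(D(-1 - 3, 1)) + 5)*3 = -3*(-12) + ((30 + 6*((-1 - 3)*1)) + 5)*3 = 36 + ((30 + 6*(-4*1)) + 5)*3 = 36 + ((30 + 6*(-4)) + 5)*3 = 36 + ((30 - 24) + 5)*3 = 36 + (6 + 5)*3 = 36 + 11*3 = 36 + 33 = 69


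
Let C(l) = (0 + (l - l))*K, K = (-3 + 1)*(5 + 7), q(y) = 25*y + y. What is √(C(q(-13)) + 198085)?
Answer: √198085 ≈ 445.07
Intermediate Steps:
q(y) = 26*y
K = -24 (K = -2*12 = -24)
C(l) = 0 (C(l) = (0 + (l - l))*(-24) = (0 + 0)*(-24) = 0*(-24) = 0)
√(C(q(-13)) + 198085) = √(0 + 198085) = √198085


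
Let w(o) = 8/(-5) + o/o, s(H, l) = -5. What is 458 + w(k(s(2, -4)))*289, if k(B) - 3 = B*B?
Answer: 1423/5 ≈ 284.60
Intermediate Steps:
k(B) = 3 + B**2 (k(B) = 3 + B*B = 3 + B**2)
w(o) = -3/5 (w(o) = 8*(-1/5) + 1 = -8/5 + 1 = -3/5)
458 + w(k(s(2, -4)))*289 = 458 - 3/5*289 = 458 - 867/5 = 1423/5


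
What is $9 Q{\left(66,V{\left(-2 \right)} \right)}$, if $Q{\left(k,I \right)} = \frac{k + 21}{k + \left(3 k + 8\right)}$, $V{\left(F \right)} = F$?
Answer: $\frac{783}{272} \approx 2.8787$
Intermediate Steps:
$Q{\left(k,I \right)} = \frac{21 + k}{8 + 4 k}$ ($Q{\left(k,I \right)} = \frac{21 + k}{k + \left(8 + 3 k\right)} = \frac{21 + k}{8 + 4 k}$)
$9 Q{\left(66,V{\left(-2 \right)} \right)} = 9 \frac{21 + 66}{4 \left(2 + 66\right)} = 9 \cdot \frac{1}{4} \cdot \frac{1}{68} \cdot 87 = 9 \cdot \frac{87}{272} = \frac{783}{272}$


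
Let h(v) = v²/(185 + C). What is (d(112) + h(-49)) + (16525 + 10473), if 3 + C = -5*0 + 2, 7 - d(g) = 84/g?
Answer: 4971183/184 ≈ 27017.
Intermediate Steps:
d(g) = 7 - 84/g
C = -1 (C = -3 + (-5*0 + 2) = -3 + (0 + 2) = -3 + 2 = -1)
h(v) = v²/184 (h(v) = v²/(185 - 1) = v²/184)
(d(112) + h(-49)) + (16525 + 10473) = ((7 - 84/112) + (1/184)*(-49)²) + (16525 + 10473) = ((7 - 84*1/112) + (1/184)*2401) + 26998 = ((7 - ¾) + 2401/184) + 26998 = (25/4 + 2401/184) + 26998 = 3551/184 + 26998 = 4971183/184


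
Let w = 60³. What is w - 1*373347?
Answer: -157347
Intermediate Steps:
w = 216000
w - 1*373347 = 216000 - 1*373347 = 216000 - 373347 = -157347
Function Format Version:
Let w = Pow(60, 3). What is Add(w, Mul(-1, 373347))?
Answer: -157347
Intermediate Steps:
w = 216000
Add(w, Mul(-1, 373347)) = Add(216000, Mul(-1, 373347)) = Add(216000, -373347) = -157347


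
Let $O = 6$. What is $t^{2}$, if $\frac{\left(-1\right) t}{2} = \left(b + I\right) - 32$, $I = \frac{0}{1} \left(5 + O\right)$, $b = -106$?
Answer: $76176$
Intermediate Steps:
$I = 0$ ($I = \frac{0}{1} \left(5 + 6\right) = 0 \cdot 1 \cdot 11 = 0 \cdot 11 = 0$)
$t = 276$ ($t = - 2 \left(\left(-106 + 0\right) - 32\right) = - 2 \left(-106 - 32\right) = \left(-2\right) \left(-138\right) = 276$)
$t^{2} = 276^{2} = 76176$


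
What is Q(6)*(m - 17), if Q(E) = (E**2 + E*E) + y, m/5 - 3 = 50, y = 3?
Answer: 18600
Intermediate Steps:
m = 265 (m = 15 + 5*50 = 15 + 250 = 265)
Q(E) = 3 + 2*E**2 (Q(E) = (E**2 + E*E) + 3 = (E**2 + E**2) + 3 = 2*E**2 + 3 = 3 + 2*E**2)
Q(6)*(m - 17) = (3 + 2*6**2)*(265 - 17) = (3 + 2*36)*248 = (3 + 72)*248 = 75*248 = 18600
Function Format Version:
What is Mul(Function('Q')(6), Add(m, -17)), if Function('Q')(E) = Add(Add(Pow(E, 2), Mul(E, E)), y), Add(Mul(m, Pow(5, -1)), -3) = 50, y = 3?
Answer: 18600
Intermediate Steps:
m = 265 (m = Add(15, Mul(5, 50)) = Add(15, 250) = 265)
Function('Q')(E) = Add(3, Mul(2, Pow(E, 2))) (Function('Q')(E) = Add(Add(Pow(E, 2), Mul(E, E)), 3) = Add(Add(Pow(E, 2), Pow(E, 2)), 3) = Add(Mul(2, Pow(E, 2)), 3) = Add(3, Mul(2, Pow(E, 2))))
Mul(Function('Q')(6), Add(m, -17)) = Mul(Add(3, Mul(2, Pow(6, 2))), Add(265, -17)) = Mul(Add(3, Mul(2, 36)), 248) = Mul(Add(3, 72), 248) = Mul(75, 248) = 18600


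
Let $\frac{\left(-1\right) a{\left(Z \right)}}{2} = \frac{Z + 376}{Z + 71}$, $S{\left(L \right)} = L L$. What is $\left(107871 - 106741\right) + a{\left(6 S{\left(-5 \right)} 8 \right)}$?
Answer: $\frac{1433078}{1271} \approx 1127.5$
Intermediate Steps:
$S{\left(L \right)} = L^{2}$
$a{\left(Z \right)} = - \frac{2 \left(376 + Z\right)}{71 + Z}$ ($a{\left(Z \right)} = - 2 \frac{Z + 376}{Z + 71} = - 2 \frac{376 + Z}{71 + Z} = - \frac{2 \left(376 + Z\right)}{71 + Z}$)
$\left(107871 - 106741\right) + a{\left(6 S{\left(-5 \right)} 8 \right)} = \left(107871 - 106741\right) + \frac{2 \left(-376 - 6 \left(-5\right)^{2} \cdot 8\right)}{71 + 6 \left(-5\right)^{2} \cdot 8} = 1130 + \frac{2 \left(-376 - 6 \cdot 25 \cdot 8\right)}{71 + 6 \cdot 25 \cdot 8} = 1130 + \frac{2 \left(-376 - 150 \cdot 8\right)}{71 + 150 \cdot 8} = 1130 + \frac{2 \left(-376 - 1200\right)}{71 + 1200} = 1130 + \frac{2 \left(-376 - 1200\right)}{1271} = 1130 + 2 \cdot \frac{1}{1271} \left(-1576\right) = 1130 - \frac{3152}{1271} = \frac{1433078}{1271}$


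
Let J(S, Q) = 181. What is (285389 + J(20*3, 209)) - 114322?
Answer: 171248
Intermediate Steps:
(285389 + J(20*3, 209)) - 114322 = (285389 + 181) - 114322 = 285570 - 114322 = 171248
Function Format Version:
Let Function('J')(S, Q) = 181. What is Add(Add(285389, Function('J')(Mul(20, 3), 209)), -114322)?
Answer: 171248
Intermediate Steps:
Add(Add(285389, Function('J')(Mul(20, 3), 209)), -114322) = Add(Add(285389, 181), -114322) = Add(285570, -114322) = 171248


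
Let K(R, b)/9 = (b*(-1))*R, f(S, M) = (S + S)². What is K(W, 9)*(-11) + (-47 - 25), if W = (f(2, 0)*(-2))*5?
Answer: -142632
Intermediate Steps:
f(S, M) = 4*S² (f(S, M) = (2*S)² = 4*S²)
W = -160 (W = ((4*2²)*(-2))*5 = ((4*4)*(-2))*5 = (16*(-2))*5 = -32*5 = -160)
K(R, b) = -9*R*b (K(R, b) = 9*((b*(-1))*R) = 9*((-b)*R) = 9*(-R*b) = -9*R*b)
K(W, 9)*(-11) + (-47 - 25) = -9*(-160)*9*(-11) + (-47 - 25) = 12960*(-11) - 72 = -142560 - 72 = -142632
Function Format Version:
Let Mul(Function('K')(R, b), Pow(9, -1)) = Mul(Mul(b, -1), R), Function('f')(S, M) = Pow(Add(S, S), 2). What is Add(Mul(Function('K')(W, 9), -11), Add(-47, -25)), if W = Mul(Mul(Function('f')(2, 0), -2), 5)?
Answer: -142632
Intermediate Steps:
Function('f')(S, M) = Mul(4, Pow(S, 2)) (Function('f')(S, M) = Pow(Mul(2, S), 2) = Mul(4, Pow(S, 2)))
W = -160 (W = Mul(Mul(Mul(4, Pow(2, 2)), -2), 5) = Mul(Mul(Mul(4, 4), -2), 5) = Mul(Mul(16, -2), 5) = Mul(-32, 5) = -160)
Function('K')(R, b) = Mul(-9, R, b) (Function('K')(R, b) = Mul(9, Mul(Mul(b, -1), R)) = Mul(9, Mul(Mul(-1, b), R)) = Mul(9, Mul(-1, R, b)) = Mul(-9, R, b))
Add(Mul(Function('K')(W, 9), -11), Add(-47, -25)) = Add(Mul(Mul(-9, -160, 9), -11), Add(-47, -25)) = Add(Mul(12960, -11), -72) = Add(-142560, -72) = -142632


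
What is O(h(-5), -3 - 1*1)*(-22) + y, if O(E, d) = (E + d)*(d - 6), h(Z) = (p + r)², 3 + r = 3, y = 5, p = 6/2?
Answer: 1105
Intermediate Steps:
p = 3 (p = 6*(½) = 3)
r = 0 (r = -3 + 3 = 0)
h(Z) = 9 (h(Z) = (3 + 0)² = 3² = 9)
O(E, d) = (-6 + d)*(E + d) (O(E, d) = (E + d)*(-6 + d) = (-6 + d)*(E + d))
O(h(-5), -3 - 1*1)*(-22) + y = ((-3 - 1*1)² - 6*9 - 6*(-3 - 1*1) + 9*(-3 - 1*1))*(-22) + 5 = ((-3 - 1)² - 54 - 6*(-3 - 1) + 9*(-3 - 1))*(-22) + 5 = ((-4)² - 54 - 6*(-4) + 9*(-4))*(-22) + 5 = (16 - 54 + 24 - 36)*(-22) + 5 = -50*(-22) + 5 = 1100 + 5 = 1105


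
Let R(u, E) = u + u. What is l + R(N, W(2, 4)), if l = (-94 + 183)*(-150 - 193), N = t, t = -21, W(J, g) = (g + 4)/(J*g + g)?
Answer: -30569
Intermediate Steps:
W(J, g) = (4 + g)/(g + J*g)
N = -21
R(u, E) = 2*u
l = -30527 (l = 89*(-343) = -30527)
l + R(N, W(2, 4)) = -30527 + 2*(-21) = -30527 - 42 = -30569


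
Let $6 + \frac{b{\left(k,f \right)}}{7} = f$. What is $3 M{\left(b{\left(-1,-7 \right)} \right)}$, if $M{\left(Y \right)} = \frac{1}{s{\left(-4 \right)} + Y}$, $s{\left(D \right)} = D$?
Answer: $- \frac{3}{95} \approx -0.031579$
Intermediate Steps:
$b{\left(k,f \right)} = -42 + 7 f$
$M{\left(Y \right)} = \frac{1}{-4 + Y}$
$3 M{\left(b{\left(-1,-7 \right)} \right)} = \frac{3}{-4 + \left(-42 + 7 \left(-7\right)\right)} = \frac{3}{-4 - 91} = \frac{3}{-95} = 3 \left(- \frac{1}{95}\right) = - \frac{3}{95}$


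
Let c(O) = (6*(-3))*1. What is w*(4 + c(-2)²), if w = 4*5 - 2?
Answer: 5904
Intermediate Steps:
c(O) = -18 (c(O) = -18*1 = -18)
w = 18 (w = 20 - 2 = 18)
w*(4 + c(-2)²) = 18*(4 + (-18)²) = 18*(4 + 324) = 18*328 = 5904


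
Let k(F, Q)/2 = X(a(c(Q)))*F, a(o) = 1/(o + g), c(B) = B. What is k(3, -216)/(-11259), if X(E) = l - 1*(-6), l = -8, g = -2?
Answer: 4/3753 ≈ 0.0010658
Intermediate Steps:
a(o) = 1/(-2 + o) (a(o) = 1/(o - 2) = 1/(-2 + o))
X(E) = -2 (X(E) = -8 - 1*(-6) = -8 + 6 = -2)
k(F, Q) = -4*F (k(F, Q) = 2*(-2*F) = -4*F)
k(3, -216)/(-11259) = -4*3/(-11259) = -12*(-1/11259) = 4/3753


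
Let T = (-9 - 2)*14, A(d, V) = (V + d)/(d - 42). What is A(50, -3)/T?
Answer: -47/1232 ≈ -0.038149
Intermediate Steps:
A(d, V) = (V + d)/(-42 + d)
T = -154 (T = -11*14 = -154)
A(50, -3)/T = ((-3 + 50)/(-42 + 50))/(-154) = (47/8)*(-1/154) = -47/1232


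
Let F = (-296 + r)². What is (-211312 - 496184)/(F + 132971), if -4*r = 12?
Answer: -58958/18531 ≈ -3.1816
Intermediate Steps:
r = -3 (r = -¼*12 = -3)
F = 89401 (F = (-296 - 3)² = (-299)² = 89401)
(-211312 - 496184)/(F + 132971) = (-211312 - 496184)/(89401 + 132971) = -707496/222372 = -707496*1/222372 = -58958/18531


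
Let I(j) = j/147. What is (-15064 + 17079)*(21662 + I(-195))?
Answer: 2138666595/49 ≈ 4.3646e+7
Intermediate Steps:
I(j) = j/147 (I(j) = j*(1/147) = j/147)
(-15064 + 17079)*(21662 + I(-195)) = (-15064 + 17079)*(21662 + (1/147)*(-195)) = 2015*(21662 - 65/49) = 2015*(1061373/49) = 2138666595/49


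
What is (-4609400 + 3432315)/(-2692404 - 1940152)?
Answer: 1177085/4632556 ≈ 0.25409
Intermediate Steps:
(-4609400 + 3432315)/(-2692404 - 1940152) = -1177085/(-4632556) = -1177085*(-1/4632556) = 1177085/4632556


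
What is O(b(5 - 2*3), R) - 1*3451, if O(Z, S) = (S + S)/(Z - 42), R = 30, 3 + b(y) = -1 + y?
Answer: -162257/47 ≈ -3452.3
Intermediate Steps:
b(y) = -4 + y (b(y) = -3 + (-1 + y) = -4 + y)
O(Z, S) = 2*S/(-42 + Z) (O(Z, S) = (2*S)/(-42 + Z) = 2*S/(-42 + Z))
O(b(5 - 2*3), R) - 1*3451 = 2*30/(-42 + (-4 + (5 - 2*3))) - 1*3451 = 2*30/(-42 + (-4 + (5 - 6))) - 3451 = 2*30/(-42 + (-4 - 1)) - 3451 = 2*30/(-42 - 5) - 3451 = 2*30/(-47) - 3451 = 2*30*(-1/47) - 3451 = -60/47 - 3451 = -162257/47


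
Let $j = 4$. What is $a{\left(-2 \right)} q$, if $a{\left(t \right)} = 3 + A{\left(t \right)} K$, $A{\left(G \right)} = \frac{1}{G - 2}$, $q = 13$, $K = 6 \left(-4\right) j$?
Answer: $351$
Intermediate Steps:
$K = -96$ ($K = 6 \left(-4\right) 4 = \left(-24\right) 4 = -96$)
$A{\left(G \right)} = \frac{1}{-2 + G}$
$a{\left(t \right)} = 3 - \frac{96}{-2 + t}$ ($a{\left(t \right)} = 3 + \frac{1}{-2 + t} \left(-96\right) = 3 - \frac{96}{-2 + t}$)
$a{\left(-2 \right)} q = \frac{3 \left(-34 - 2\right)}{-2 - 2} \cdot 13 = 3 \frac{1}{-4} \left(-36\right) 13 = 3 \left(- \frac{1}{4}\right) \left(-36\right) 13 = 27 \cdot 13 = 351$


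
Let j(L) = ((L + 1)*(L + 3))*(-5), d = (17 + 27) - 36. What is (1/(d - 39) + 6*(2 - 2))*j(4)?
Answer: 175/31 ≈ 5.6452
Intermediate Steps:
d = 8 (d = 44 - 36 = 8)
j(L) = -5*(1 + L)*(3 + L) (j(L) = ((1 + L)*(3 + L))*(-5) = -5*(1 + L)*(3 + L))
(1/(d - 39) + 6*(2 - 2))*j(4) = (1/(8 - 39) + 6*(2 - 2))*(-15 - 20*4 - 5*4²) = (1/(-31) + 6*0)*(-15 - 80 - 5*16) = (-1/31 + 0)*(-15 - 80 - 80) = -1/31*(-175) = 175/31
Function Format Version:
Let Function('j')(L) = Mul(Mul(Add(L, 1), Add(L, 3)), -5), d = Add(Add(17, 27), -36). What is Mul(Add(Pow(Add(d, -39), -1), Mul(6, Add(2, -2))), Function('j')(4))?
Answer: Rational(175, 31) ≈ 5.6452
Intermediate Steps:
d = 8 (d = Add(44, -36) = 8)
Function('j')(L) = Mul(-5, Add(1, L), Add(3, L)) (Function('j')(L) = Mul(Mul(Add(1, L), Add(3, L)), -5) = Mul(-5, Add(1, L), Add(3, L)))
Mul(Add(Pow(Add(d, -39), -1), Mul(6, Add(2, -2))), Function('j')(4)) = Mul(Add(Pow(Add(8, -39), -1), Mul(6, Add(2, -2))), Add(-15, Mul(-20, 4), Mul(-5, Pow(4, 2)))) = Mul(Add(Pow(-31, -1), Mul(6, 0)), Add(-15, -80, Mul(-5, 16))) = Mul(Add(Rational(-1, 31), 0), Add(-15, -80, -80)) = Mul(Rational(-1, 31), -175) = Rational(175, 31)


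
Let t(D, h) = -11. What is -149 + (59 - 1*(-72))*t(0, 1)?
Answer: -1590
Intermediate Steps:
-149 + (59 - 1*(-72))*t(0, 1) = -149 + (59 - 1*(-72))*(-11) = -149 + (59 + 72)*(-11) = -149 + 131*(-11) = -149 - 1441 = -1590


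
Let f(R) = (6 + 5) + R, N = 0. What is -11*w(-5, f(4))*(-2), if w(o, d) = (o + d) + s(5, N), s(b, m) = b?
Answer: 330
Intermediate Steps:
f(R) = 11 + R
w(o, d) = 5 + d + o (w(o, d) = (o + d) + 5 = (d + o) + 5 = 5 + d + o)
-11*w(-5, f(4))*(-2) = -11*(5 + (11 + 4) - 5)*(-2) = -11*(5 + 15 - 5)*(-2) = -11*15*(-2) = -165*(-2) = 330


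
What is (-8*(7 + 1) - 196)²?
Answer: 67600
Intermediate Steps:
(-8*(7 + 1) - 196)² = (-8*8 - 196)² = (-64 - 196)² = (-260)² = 67600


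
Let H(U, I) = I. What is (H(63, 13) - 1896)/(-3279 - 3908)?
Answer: 1883/7187 ≈ 0.26200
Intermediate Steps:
(H(63, 13) - 1896)/(-3279 - 3908) = (13 - 1896)/(-3279 - 3908) = -1883/(-7187) = -1883*(-1/7187) = 1883/7187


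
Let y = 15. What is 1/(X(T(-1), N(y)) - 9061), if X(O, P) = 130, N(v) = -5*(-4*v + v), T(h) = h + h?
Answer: -1/8931 ≈ -0.00011197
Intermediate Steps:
T(h) = 2*h
N(v) = 15*v (N(v) = -(-15)*v = 15*v)
1/(X(T(-1), N(y)) - 9061) = 1/(130 - 9061) = 1/(-8931) = -1/8931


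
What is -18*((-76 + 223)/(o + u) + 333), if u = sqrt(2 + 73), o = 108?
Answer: -23250078/3863 + 4410*sqrt(3)/3863 ≈ -6016.7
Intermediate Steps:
u = 5*sqrt(3) (u = sqrt(75) = 5*sqrt(3) ≈ 8.6602)
-18*((-76 + 223)/(o + u) + 333) = -18*((-76 + 223)/(108 + 5*sqrt(3)) + 333) = -18*(147/(108 + 5*sqrt(3)) + 333) = -18*(333 + 147/(108 + 5*sqrt(3))) = -5994 - 2646/(108 + 5*sqrt(3))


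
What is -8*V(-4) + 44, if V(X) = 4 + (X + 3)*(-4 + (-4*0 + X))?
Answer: -52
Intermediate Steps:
V(X) = 4 + (-4 + X)*(3 + X) (V(X) = 4 + (3 + X)*(-4 + (0 + X)) = 4 + (3 + X)*(-4 + X) = 4 + (-4 + X)*(3 + X))
-8*V(-4) + 44 = -8*(-8 + (-4)² - 1*(-4)) + 44 = -8*(-8 + 16 + 4) + 44 = -8*12 + 44 = -96 + 44 = -52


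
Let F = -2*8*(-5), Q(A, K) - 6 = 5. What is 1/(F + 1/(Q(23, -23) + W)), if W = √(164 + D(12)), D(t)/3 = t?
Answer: 6309/503839 - 10*√2/503839 ≈ 0.012494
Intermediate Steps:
D(t) = 3*t
Q(A, K) = 11 (Q(A, K) = 6 + 5 = 11)
W = 10*√2 (W = √(164 + 3*12) = √(164 + 36) = √200 = 10*√2 ≈ 14.142)
F = 80 (F = -16*(-5) = 80)
1/(F + 1/(Q(23, -23) + W)) = 1/(80 + 1/(11 + 10*√2))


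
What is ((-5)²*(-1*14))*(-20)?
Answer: 7000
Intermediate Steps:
((-5)²*(-1*14))*(-20) = (25*(-14))*(-20) = -350*(-20) = 7000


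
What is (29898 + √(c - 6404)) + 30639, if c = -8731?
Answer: 60537 + I*√15135 ≈ 60537.0 + 123.02*I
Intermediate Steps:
(29898 + √(c - 6404)) + 30639 = (29898 + √(-8731 - 6404)) + 30639 = (29898 + √(-15135)) + 30639 = (29898 + I*√15135) + 30639 = 60537 + I*√15135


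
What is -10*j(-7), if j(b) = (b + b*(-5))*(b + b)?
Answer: 3920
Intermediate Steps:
j(b) = -8*b² (j(b) = (b - 5*b)*(2*b) = (-4*b)*(2*b) = -8*b²)
-10*j(-7) = -(-80)*(-7)² = -(-80)*49 = -10*(-392) = 3920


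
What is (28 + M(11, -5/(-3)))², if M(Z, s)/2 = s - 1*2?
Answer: 6724/9 ≈ 747.11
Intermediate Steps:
M(Z, s) = -4 + 2*s (M(Z, s) = 2*(s - 1*2) = 2*(s - 2) = 2*(-2 + s) = -4 + 2*s)
(28 + M(11, -5/(-3)))² = (28 + (-4 + 2*(-5/(-3))))² = (28 + (-4 + 2*(-5*(-⅓))))² = (28 + (-4 + 2*(5/3)))² = (28 + (-4 + 10/3))² = (28 - ⅔)² = (82/3)² = 6724/9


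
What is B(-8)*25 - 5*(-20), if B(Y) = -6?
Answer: -50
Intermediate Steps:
B(-8)*25 - 5*(-20) = -6*25 - 5*(-20) = -150 + 100 = -50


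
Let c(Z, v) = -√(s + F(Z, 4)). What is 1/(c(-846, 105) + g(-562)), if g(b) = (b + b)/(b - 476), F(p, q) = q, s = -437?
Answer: 291678/116949157 + 269361*I*√433/116949157 ≈ 0.0024941 + 0.047927*I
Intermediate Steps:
c(Z, v) = -I*√433 (c(Z, v) = -√(-437 + 4) = -√(-433) = -I*√433)
g(b) = 2*b/(-476 + b) (g(b) = (2*b)/(-476 + b) = 2*b/(-476 + b))
1/(c(-846, 105) + g(-562)) = 1/(-I*√433 + 2*(-562)/(-476 - 562)) = 1/(-I*√433 + 2*(-562)/(-1038)) = 1/(-I*√433 + 2*(-562)*(-1/1038)) = 1/(-I*√433 + 562/519) = 1/(562/519 - I*√433)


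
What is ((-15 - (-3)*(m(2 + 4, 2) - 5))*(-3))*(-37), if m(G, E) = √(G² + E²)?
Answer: -3330 + 666*√10 ≈ -1223.9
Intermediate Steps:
m(G, E) = √(E² + G²)
((-15 - (-3)*(m(2 + 4, 2) - 5))*(-3))*(-37) = ((-15 - (-3)*(√(2² + (2 + 4)²) - 5))*(-3))*(-37) = ((-15 - (-3)*(√(4 + 6²) - 5))*(-3))*(-37) = ((-15 - (-3)*(√(4 + 36) - 5))*(-3))*(-37) = ((-15 - (-3)*(√40 - 5))*(-3))*(-37) = ((-15 - (-3)*(2*√10 - 5))*(-3))*(-37) = ((-15 - (-3)*(-5 + 2*√10))*(-3))*(-37) = ((-15 - (15 - 6*√10))*(-3))*(-37) = ((-15 + (-15 + 6*√10))*(-3))*(-37) = ((-30 + 6*√10)*(-3))*(-37) = (90 - 18*√10)*(-37) = -3330 + 666*√10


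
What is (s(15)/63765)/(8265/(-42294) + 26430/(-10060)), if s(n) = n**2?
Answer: -933065/746396248 ≈ -0.0012501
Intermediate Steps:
(s(15)/63765)/(8265/(-42294) + 26430/(-10060)) = (15**2/63765)/(8265/(-42294) + 26430/(-10060)) = (225*(1/63765))/(8265*(-1/42294) + 26430*(-1/10060)) = 5/(1417*(-145/742 - 2643/1006)) = 5/(1417*(-526744/186613)) = (5/1417)*(-186613/526744) = -933065/746396248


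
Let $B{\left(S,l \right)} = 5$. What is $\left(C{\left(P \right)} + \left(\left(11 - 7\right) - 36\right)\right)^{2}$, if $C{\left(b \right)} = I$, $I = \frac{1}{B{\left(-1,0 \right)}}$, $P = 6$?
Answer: $\frac{25281}{25} \approx 1011.2$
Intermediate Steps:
$I = \frac{1}{5} \approx 0.2$
$C{\left(b \right)} = \frac{1}{5}$
$\left(C{\left(P \right)} + \left(\left(11 - 7\right) - 36\right)\right)^{2} = \left(\frac{1}{5} + \left(\left(11 - 7\right) - 36\right)\right)^{2} = \left(\frac{1}{5} + \left(4 - 36\right)\right)^{2} = \left(\frac{1}{5} - 32\right)^{2} = \left(- \frac{159}{5}\right)^{2} = \frac{25281}{25}$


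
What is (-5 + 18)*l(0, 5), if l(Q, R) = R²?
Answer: 325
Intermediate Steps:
(-5 + 18)*l(0, 5) = (-5 + 18)*5² = 13*25 = 325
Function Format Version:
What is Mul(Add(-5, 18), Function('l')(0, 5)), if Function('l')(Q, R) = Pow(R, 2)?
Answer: 325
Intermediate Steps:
Mul(Add(-5, 18), Function('l')(0, 5)) = Mul(Add(-5, 18), Pow(5, 2)) = Mul(13, 25) = 325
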